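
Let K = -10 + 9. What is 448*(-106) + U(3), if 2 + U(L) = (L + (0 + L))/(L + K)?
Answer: -47487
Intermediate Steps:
K = -1
U(L) = -2 + 2*L/(-1 + L) (U(L) = -2 + (L + (0 + L))/(L - 1) = -2 + (L + L)/(-1 + L) = -2 + (2*L)/(-1 + L) = -2 + 2*L/(-1 + L))
448*(-106) + U(3) = 448*(-106) + 2/(-1 + 3) = -47488 + 2/2 = -47488 + 2*(½) = -47488 + 1 = -47487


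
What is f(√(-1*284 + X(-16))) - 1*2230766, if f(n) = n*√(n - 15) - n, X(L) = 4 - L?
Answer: -2230766 - 2*I*√66*(1 - √(-15 + 2*I*√66)) ≈ -2.2308e+6 + 14.394*I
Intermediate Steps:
f(n) = -n + n*√(-15 + n) (f(n) = n*√(-15 + n) - n = -n + n*√(-15 + n))
f(√(-1*284 + X(-16))) - 1*2230766 = √(-1*284 + (4 - 1*(-16)))*(-1 + √(-15 + √(-1*284 + (4 - 1*(-16))))) - 1*2230766 = √(-284 + (4 + 16))*(-1 + √(-15 + √(-284 + (4 + 16)))) - 2230766 = √(-284 + 20)*(-1 + √(-15 + √(-284 + 20))) - 2230766 = √(-264)*(-1 + √(-15 + √(-264))) - 2230766 = (2*I*√66)*(-1 + √(-15 + 2*I*√66)) - 2230766 = 2*I*√66*(-1 + √(-15 + 2*I*√66)) - 2230766 = -2230766 + 2*I*√66*(-1 + √(-15 + 2*I*√66))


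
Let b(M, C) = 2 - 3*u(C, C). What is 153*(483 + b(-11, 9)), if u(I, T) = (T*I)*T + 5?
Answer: -262701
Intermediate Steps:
u(I, T) = 5 + I*T² (u(I, T) = (I*T)*T + 5 = I*T² + 5 = 5 + I*T²)
b(M, C) = -13 - 3*C³ (b(M, C) = 2 - 3*(5 + C*C²) = 2 - 3*(5 + C³) = 2 + (-15 - 3*C³) = -13 - 3*C³)
153*(483 + b(-11, 9)) = 153*(483 + (-13 - 3*9³)) = 153*(483 + (-13 - 3*729)) = 153*(483 + (-13 - 2187)) = 153*(483 - 2200) = 153*(-1717) = -262701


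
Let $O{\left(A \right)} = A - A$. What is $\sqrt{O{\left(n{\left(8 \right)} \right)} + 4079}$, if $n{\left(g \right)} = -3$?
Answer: $\sqrt{4079} \approx 63.867$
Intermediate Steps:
$O{\left(A \right)} = 0$
$\sqrt{O{\left(n{\left(8 \right)} \right)} + 4079} = \sqrt{0 + 4079} = \sqrt{4079}$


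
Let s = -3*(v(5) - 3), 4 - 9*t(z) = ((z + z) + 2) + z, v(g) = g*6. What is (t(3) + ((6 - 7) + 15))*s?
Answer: -1071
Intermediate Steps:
v(g) = 6*g
t(z) = 2/9 - z/3 (t(z) = 4/9 - (((z + z) + 2) + z)/9 = 4/9 - ((2*z + 2) + z)/9 = 4/9 - ((2 + 2*z) + z)/9 = 4/9 - (2 + 3*z)/9 = 4/9 + (-2/9 - z/3) = 2/9 - z/3)
s = -81 (s = -3*(6*5 - 3) = -3*(30 - 3) = -3*27 = -81)
(t(3) + ((6 - 7) + 15))*s = ((2/9 - ⅓*3) + ((6 - 7) + 15))*(-81) = ((2/9 - 1) + (-1 + 15))*(-81) = (-7/9 + 14)*(-81) = (119/9)*(-81) = -1071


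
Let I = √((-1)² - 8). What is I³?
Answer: -7*I*√7 ≈ -18.52*I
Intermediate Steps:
I = I*√7 (I = √(1 - 8) = √(-7) = I*√7 ≈ 2.6458*I)
I³ = (I*√7)³ = -7*I*√7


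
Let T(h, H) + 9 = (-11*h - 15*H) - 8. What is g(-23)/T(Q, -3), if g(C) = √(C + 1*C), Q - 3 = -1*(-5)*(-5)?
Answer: I*√46/270 ≈ 0.02512*I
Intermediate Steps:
Q = -22 (Q = 3 - 1*(-5)*(-5) = 3 + 5*(-5) = 3 - 25 = -22)
g(C) = √2*√C (g(C) = √(C + C) = √(2*C) = √2*√C)
T(h, H) = -17 - 15*H - 11*h (T(h, H) = -9 + ((-11*h - 15*H) - 8) = -9 + ((-15*H - 11*h) - 8) = -9 + (-8 - 15*H - 11*h) = -17 - 15*H - 11*h)
g(-23)/T(Q, -3) = (√2*√(-23))/(-17 - 15*(-3) - 11*(-22)) = (√2*(I*√23))/(-17 + 45 + 242) = (I*√46)/270 = (I*√46)*(1/270) = I*√46/270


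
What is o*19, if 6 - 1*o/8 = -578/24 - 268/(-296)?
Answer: 492290/111 ≈ 4435.0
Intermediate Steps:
o = 25910/111 (o = 48 - 8*(-578/24 - 268/(-296)) = 48 - 8*(-578*1/24 - 268*(-1/296)) = 48 - 8*(-289/12 + 67/74) = 48 - 8*(-10291/444) = 48 + 20582/111 = 25910/111 ≈ 233.42)
o*19 = (25910/111)*19 = 492290/111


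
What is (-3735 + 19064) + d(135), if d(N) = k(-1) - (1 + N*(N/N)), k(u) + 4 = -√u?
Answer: 15189 - I ≈ 15189.0 - 1.0*I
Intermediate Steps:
k(u) = -4 - √u
d(N) = -5 - I - N (d(N) = (-4 - √(-1)) - (1 + N*(N/N)) = (-4 - I) - (1 + N*1) = (-4 - I) - (1 + N) = (-4 - I) + (-1 - N) = -5 - I - N)
(-3735 + 19064) + d(135) = (-3735 + 19064) + (-5 - I - 1*135) = 15329 + (-5 - I - 135) = 15329 + (-140 - I) = 15189 - I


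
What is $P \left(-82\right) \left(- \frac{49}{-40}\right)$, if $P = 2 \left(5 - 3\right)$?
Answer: $- \frac{2009}{5} \approx -401.8$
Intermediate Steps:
$P = 4$ ($P = 2 \cdot 2 = 4$)
$P \left(-82\right) \left(- \frac{49}{-40}\right) = 4 \left(-82\right) \left(- \frac{49}{-40}\right) = - 328 \left(\left(-49\right) \left(- \frac{1}{40}\right)\right) = \left(-328\right) \frac{49}{40} = - \frac{2009}{5}$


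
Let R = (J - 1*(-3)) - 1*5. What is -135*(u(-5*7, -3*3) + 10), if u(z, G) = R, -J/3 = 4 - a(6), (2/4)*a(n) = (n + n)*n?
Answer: -57780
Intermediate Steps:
a(n) = 4*n**2 (a(n) = 2*((n + n)*n) = 2*((2*n)*n) = 2*(2*n**2) = 4*n**2)
J = 420 (J = -3*(4 - 4*6**2) = -3*(4 - 4*36) = -3*(4 - 1*144) = -3*(4 - 144) = -3*(-140) = 420)
R = 418 (R = (420 - 1*(-3)) - 1*5 = (420 + 3) - 5 = 423 - 5 = 418)
u(z, G) = 418
-135*(u(-5*7, -3*3) + 10) = -135*(418 + 10) = -135*428 = -57780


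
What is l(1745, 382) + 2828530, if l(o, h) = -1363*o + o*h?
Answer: 1116685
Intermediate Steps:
l(o, h) = -1363*o + h*o
l(1745, 382) + 2828530 = 1745*(-1363 + 382) + 2828530 = 1745*(-981) + 2828530 = -1711845 + 2828530 = 1116685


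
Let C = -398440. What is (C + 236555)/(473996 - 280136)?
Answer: -32377/38772 ≈ -0.83506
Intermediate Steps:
(C + 236555)/(473996 - 280136) = (-398440 + 236555)/(473996 - 280136) = -161885/193860 = -161885*1/193860 = -32377/38772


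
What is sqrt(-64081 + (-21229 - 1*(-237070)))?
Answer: 4*sqrt(9485) ≈ 389.56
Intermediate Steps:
sqrt(-64081 + (-21229 - 1*(-237070))) = sqrt(-64081 + (-21229 + 237070)) = sqrt(-64081 + 215841) = sqrt(151760) = 4*sqrt(9485)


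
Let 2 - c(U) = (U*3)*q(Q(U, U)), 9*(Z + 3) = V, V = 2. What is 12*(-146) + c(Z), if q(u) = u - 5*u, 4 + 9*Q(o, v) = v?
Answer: -419150/243 ≈ -1724.9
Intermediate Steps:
Q(o, v) = -4/9 + v/9
Z = -25/9 (Z = -3 + (⅑)*2 = -3 + 2/9 = -25/9 ≈ -2.7778)
q(u) = -4*u
c(U) = 2 - 3*U*(16/9 - 4*U/9) (c(U) = 2 - U*3*(-4*(-4/9 + U/9)) = 2 - 3*U*(16/9 - 4*U/9))
12*(-146) + c(Z) = 12*(-146) + (2 + (4/3)*(-25/9)*(-4 - 25/9)) = -1752 + (2 + (4/3)*(-25/9)*(-61/9)) = -1752 + (2 + 6100/243) = -1752 + 6586/243 = -419150/243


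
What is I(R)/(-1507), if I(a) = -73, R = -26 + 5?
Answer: 73/1507 ≈ 0.048441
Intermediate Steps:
R = -21
I(R)/(-1507) = -73/(-1507) = -73*(-1/1507) = 73/1507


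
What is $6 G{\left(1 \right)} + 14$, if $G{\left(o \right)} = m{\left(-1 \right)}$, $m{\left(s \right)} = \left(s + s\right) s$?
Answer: $26$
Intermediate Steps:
$m{\left(s \right)} = 2 s^{2}$ ($m{\left(s \right)} = 2 s s = 2 s^{2}$)
$G{\left(o \right)} = 2$ ($G{\left(o \right)} = 2 \left(-1\right)^{2} = 2 \cdot 1 = 2$)
$6 G{\left(1 \right)} + 14 = 6 \cdot 2 + 14 = 12 + 14 = 26$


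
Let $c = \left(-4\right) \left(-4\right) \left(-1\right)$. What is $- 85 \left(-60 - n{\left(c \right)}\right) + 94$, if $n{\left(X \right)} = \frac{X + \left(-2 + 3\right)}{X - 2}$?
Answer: $\frac{31589}{6} \approx 5264.8$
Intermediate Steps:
$c = -16$ ($c = 16 \left(-1\right) = -16$)
$n{\left(X \right)} = \frac{1 + X}{-2 + X}$ ($n{\left(X \right)} = \frac{X + 1}{-2 + X} = \frac{1 + X}{-2 + X}$)
$- 85 \left(-60 - n{\left(c \right)}\right) + 94 = - 85 \left(-60 - \frac{1 - 16}{-2 - 16}\right) + 94 = - 85 \left(-60 - \frac{1}{-18} \left(-15\right)\right) + 94 = - 85 \left(-60 - \left(- \frac{1}{18}\right) \left(-15\right)\right) + 94 = - 85 \left(-60 - \frac{5}{6}\right) + 94 = \left(-85\right) \left(- \frac{365}{6}\right) + 94 = \frac{31025}{6} + 94 = \frac{31589}{6}$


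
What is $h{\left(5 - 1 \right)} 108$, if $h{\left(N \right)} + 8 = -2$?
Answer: $-1080$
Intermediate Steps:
$h{\left(N \right)} = -10$ ($h{\left(N \right)} = -8 - 2 = -10$)
$h{\left(5 - 1 \right)} 108 = \left(-10\right) 108 = -1080$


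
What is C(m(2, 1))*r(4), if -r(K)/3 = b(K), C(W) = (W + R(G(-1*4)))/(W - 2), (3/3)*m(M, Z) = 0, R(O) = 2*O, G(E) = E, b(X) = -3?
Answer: 36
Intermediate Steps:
m(M, Z) = 0
C(W) = (-8 + W)/(-2 + W) (C(W) = (W + 2*(-1*4))/(W - 2) = (W + 2*(-4))/(-2 + W) = (W - 8)/(-2 + W) = (-8 + W)/(-2 + W))
r(K) = 9 (r(K) = -3*(-3) = 9)
C(m(2, 1))*r(4) = ((-8 + 0)/(-2 + 0))*9 = (-8/(-2))*9 = -1/2*(-8)*9 = 4*9 = 36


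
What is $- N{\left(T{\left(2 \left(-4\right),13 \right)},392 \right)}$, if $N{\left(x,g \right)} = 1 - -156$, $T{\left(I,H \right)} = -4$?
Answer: $-157$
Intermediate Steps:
$N{\left(x,g \right)} = 157$ ($N{\left(x,g \right)} = 1 + 156 = 157$)
$- N{\left(T{\left(2 \left(-4\right),13 \right)},392 \right)} = \left(-1\right) 157 = -157$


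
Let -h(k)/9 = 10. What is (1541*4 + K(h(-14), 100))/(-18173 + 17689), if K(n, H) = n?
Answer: -3037/242 ≈ -12.550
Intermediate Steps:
h(k) = -90 (h(k) = -9*10 = -90)
(1541*4 + K(h(-14), 100))/(-18173 + 17689) = (1541*4 - 90)/(-18173 + 17689) = (6164 - 90)/(-484) = 6074*(-1/484) = -3037/242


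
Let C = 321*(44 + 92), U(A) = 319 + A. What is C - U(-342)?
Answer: 43679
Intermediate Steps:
C = 43656 (C = 321*136 = 43656)
C - U(-342) = 43656 - (319 - 342) = 43656 - 1*(-23) = 43656 + 23 = 43679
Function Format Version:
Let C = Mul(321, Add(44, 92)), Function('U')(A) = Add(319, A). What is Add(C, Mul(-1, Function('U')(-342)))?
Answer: 43679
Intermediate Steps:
C = 43656 (C = Mul(321, 136) = 43656)
Add(C, Mul(-1, Function('U')(-342))) = Add(43656, Mul(-1, Add(319, -342))) = Add(43656, Mul(-1, -23)) = Add(43656, 23) = 43679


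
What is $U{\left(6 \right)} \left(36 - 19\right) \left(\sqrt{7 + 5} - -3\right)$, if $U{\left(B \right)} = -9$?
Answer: $-459 - 306 \sqrt{3} \approx -989.01$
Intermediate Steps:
$U{\left(6 \right)} \left(36 - 19\right) \left(\sqrt{7 + 5} - -3\right) = - 9 \left(36 - 19\right) \left(\sqrt{7 + 5} - -3\right) = - 9 \left(36 - 19\right) \left(\sqrt{12} + 3\right) = \left(-9\right) 17 \left(2 \sqrt{3} + 3\right) = - 153 \left(3 + 2 \sqrt{3}\right) = -459 - 306 \sqrt{3}$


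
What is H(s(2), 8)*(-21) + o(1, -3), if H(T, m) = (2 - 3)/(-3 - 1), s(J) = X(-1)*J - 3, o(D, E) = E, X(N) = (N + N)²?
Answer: -33/4 ≈ -8.2500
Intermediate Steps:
X(N) = 4*N² (X(N) = (2*N)² = 4*N²)
s(J) = -3 + 4*J (s(J) = (4*(-1)²)*J - 3 = (4*1)*J - 3 = 4*J - 3 = -3 + 4*J)
H(T, m) = ¼ (H(T, m) = -1/(-4) = -1*(-¼) = ¼)
H(s(2), 8)*(-21) + o(1, -3) = (¼)*(-21) - 3 = -21/4 - 3 = -33/4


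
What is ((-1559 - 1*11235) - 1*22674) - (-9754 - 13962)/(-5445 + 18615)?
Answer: -233544922/6585 ≈ -35466.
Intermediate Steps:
((-1559 - 1*11235) - 1*22674) - (-9754 - 13962)/(-5445 + 18615) = ((-1559 - 11235) - 22674) - (-23716)/13170 = (-12794 - 22674) - (-23716)/13170 = -35468 - 1*(-11858/6585) = -35468 + 11858/6585 = -233544922/6585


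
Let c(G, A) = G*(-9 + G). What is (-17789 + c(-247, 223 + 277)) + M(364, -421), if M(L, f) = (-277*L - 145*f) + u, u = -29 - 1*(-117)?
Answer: 5748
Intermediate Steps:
u = 88 (u = -29 + 117 = 88)
M(L, f) = 88 - 277*L - 145*f (M(L, f) = (-277*L - 145*f) + 88 = 88 - 277*L - 145*f)
(-17789 + c(-247, 223 + 277)) + M(364, -421) = (-17789 - 247*(-9 - 247)) + (88 - 277*364 - 145*(-421)) = (-17789 - 247*(-256)) + (88 - 100828 + 61045) = (-17789 + 63232) - 39695 = 45443 - 39695 = 5748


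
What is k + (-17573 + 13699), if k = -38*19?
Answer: -4596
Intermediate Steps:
k = -722
k + (-17573 + 13699) = -722 + (-17573 + 13699) = -722 - 3874 = -4596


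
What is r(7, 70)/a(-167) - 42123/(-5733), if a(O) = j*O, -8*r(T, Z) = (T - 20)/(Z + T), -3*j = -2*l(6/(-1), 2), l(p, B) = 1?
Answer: 412682425/56168112 ≈ 7.3473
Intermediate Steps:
j = ⅔ (j = -(-2)/3 = -⅓*(-2) = ⅔ ≈ 0.66667)
r(T, Z) = -(-20 + T)/(8*(T + Z)) (r(T, Z) = -(T - 20)/(8*(Z + T)) = -(-20 + T)/(8*(T + Z)))
a(O) = 2*O/3
r(7, 70)/a(-167) - 42123/(-5733) = ((20 - 1*7)/(8*(7 + 70)))/(((⅔)*(-167))) - 42123/(-5733) = ((⅛)*(20 - 7)/77)/(-334/3) - 42123*(-1/5733) = ((⅛)*(1/77)*13)*(-3/334) + 14041/1911 = (13/616)*(-3/334) + 14041/1911 = -39/205744 + 14041/1911 = 412682425/56168112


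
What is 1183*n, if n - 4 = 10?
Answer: 16562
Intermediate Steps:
n = 14 (n = 4 + 10 = 14)
1183*n = 1183*14 = 16562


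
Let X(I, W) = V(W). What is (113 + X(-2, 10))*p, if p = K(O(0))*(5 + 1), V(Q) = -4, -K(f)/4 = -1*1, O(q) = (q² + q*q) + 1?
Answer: 2616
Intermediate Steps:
O(q) = 1 + 2*q² (O(q) = (q² + q²) + 1 = 2*q² + 1 = 1 + 2*q²)
K(f) = 4 (K(f) = -(-4) = -4*(-1) = 4)
X(I, W) = -4
p = 24 (p = 4*(5 + 1) = 4*6 = 24)
(113 + X(-2, 10))*p = (113 - 4)*24 = 109*24 = 2616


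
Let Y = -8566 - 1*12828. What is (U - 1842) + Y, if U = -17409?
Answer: -40645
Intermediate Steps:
Y = -21394 (Y = -8566 - 12828 = -21394)
(U - 1842) + Y = (-17409 - 1842) - 21394 = -19251 - 21394 = -40645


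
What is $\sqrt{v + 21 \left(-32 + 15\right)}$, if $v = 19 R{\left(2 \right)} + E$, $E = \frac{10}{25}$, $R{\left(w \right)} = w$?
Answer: $\frac{3 i \sqrt{885}}{5} \approx 17.849 i$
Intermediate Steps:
$E = \frac{2}{5}$ ($E = 10 \cdot \frac{1}{25} = \frac{2}{5} \approx 0.4$)
$v = \frac{192}{5}$ ($v = 19 \cdot 2 + \frac{2}{5} = 38 + \frac{2}{5} = \frac{192}{5} \approx 38.4$)
$\sqrt{v + 21 \left(-32 + 15\right)} = \sqrt{\frac{192}{5} + 21 \left(-32 + 15\right)} = \sqrt{\frac{192}{5} + 21 \left(-17\right)} = \sqrt{\frac{192}{5} - 357} = \sqrt{- \frac{1593}{5}} = \frac{3 i \sqrt{885}}{5}$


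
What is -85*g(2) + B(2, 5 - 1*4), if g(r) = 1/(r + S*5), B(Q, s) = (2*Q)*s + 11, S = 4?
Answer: 245/22 ≈ 11.136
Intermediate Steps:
B(Q, s) = 11 + 2*Q*s (B(Q, s) = 2*Q*s + 11 = 11 + 2*Q*s)
g(r) = 1/(20 + r) (g(r) = 1/(r + 4*5) = 1/(r + 20) = 1/(20 + r))
-85*g(2) + B(2, 5 - 1*4) = -85/(20 + 2) + (11 + 2*2*(5 - 1*4)) = -85/22 + (11 + 2*2*(5 - 4)) = -85*1/22 + (11 + 2*2*1) = -85/22 + (11 + 4) = -85/22 + 15 = 245/22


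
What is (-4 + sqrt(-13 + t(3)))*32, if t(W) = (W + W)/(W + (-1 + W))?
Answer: -128 + 32*I*sqrt(295)/5 ≈ -128.0 + 109.92*I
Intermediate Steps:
t(W) = 2*W/(-1 + 2*W) (t(W) = (2*W)/(-1 + 2*W) = 2*W/(-1 + 2*W))
(-4 + sqrt(-13 + t(3)))*32 = (-4 + sqrt(-13 + 2*3/(-1 + 2*3)))*32 = (-4 + sqrt(-13 + 2*3/(-1 + 6)))*32 = (-4 + sqrt(-13 + 2*3/5))*32 = (-4 + sqrt(-13 + 2*3*(1/5)))*32 = (-4 + sqrt(-13 + 6/5))*32 = (-4 + sqrt(-59/5))*32 = (-4 + I*sqrt(295)/5)*32 = -128 + 32*I*sqrt(295)/5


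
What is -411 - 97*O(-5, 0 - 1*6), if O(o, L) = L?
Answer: 171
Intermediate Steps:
-411 - 97*O(-5, 0 - 1*6) = -411 - 97*(0 - 1*6) = -411 - 97*(0 - 6) = -411 - 97*(-6) = -411 + 582 = 171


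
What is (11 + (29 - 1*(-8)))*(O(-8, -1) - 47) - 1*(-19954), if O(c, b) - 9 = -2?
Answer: 18034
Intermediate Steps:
O(c, b) = 7 (O(c, b) = 9 - 2 = 7)
(11 + (29 - 1*(-8)))*(O(-8, -1) - 47) - 1*(-19954) = (11 + (29 - 1*(-8)))*(7 - 47) - 1*(-19954) = (11 + (29 + 8))*(-40) + 19954 = (11 + 37)*(-40) + 19954 = 48*(-40) + 19954 = -1920 + 19954 = 18034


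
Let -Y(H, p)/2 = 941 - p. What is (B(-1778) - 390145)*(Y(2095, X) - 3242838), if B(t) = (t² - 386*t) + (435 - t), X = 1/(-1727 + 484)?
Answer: -13953455604952920/1243 ≈ -1.1226e+13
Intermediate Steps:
X = -1/1243 (X = 1/(-1243) = -1/1243 ≈ -0.00080451)
Y(H, p) = -1882 + 2*p (Y(H, p) = -2*(941 - p) = -1882 + 2*p)
B(t) = 435 + t² - 387*t
(B(-1778) - 390145)*(Y(2095, X) - 3242838) = ((435 + (-1778)² - 387*(-1778)) - 390145)*((-1882 + 2*(-1/1243)) - 3242838) = ((435 + 3161284 + 688086) - 390145)*((-1882 - 2/1243) - 3242838) = (3849805 - 390145)*(-2339328/1243 - 3242838) = 3459660*(-4033186962/1243) = -13953455604952920/1243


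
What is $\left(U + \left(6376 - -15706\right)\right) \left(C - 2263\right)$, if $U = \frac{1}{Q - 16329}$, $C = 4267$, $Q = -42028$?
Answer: $\frac{2582433103092}{58357} \approx 4.4252 \cdot 10^{7}$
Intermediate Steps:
$U = - \frac{1}{58357}$ ($U = \frac{1}{-42028 - 16329} = \frac{1}{-58357} = - \frac{1}{58357} \approx -1.7136 \cdot 10^{-5}$)
$\left(U + \left(6376 - -15706\right)\right) \left(C - 2263\right) = \left(- \frac{1}{58357} + \left(6376 - -15706\right)\right) \left(4267 - 2263\right) = \left(- \frac{1}{58357} + \left(6376 + 15706\right)\right) 2004 = \left(- \frac{1}{58357} + 22082\right) 2004 = \frac{1288639273}{58357} \cdot 2004 = \frac{2582433103092}{58357}$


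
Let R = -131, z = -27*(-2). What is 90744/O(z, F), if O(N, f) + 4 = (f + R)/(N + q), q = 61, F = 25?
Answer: -5217780/283 ≈ -18437.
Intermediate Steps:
z = 54
O(N, f) = -4 + (-131 + f)/(61 + N) (O(N, f) = -4 + (f - 131)/(N + 61) = -4 + (-131 + f)/(61 + N))
90744/O(z, F) = 90744/(((-375 + 25 - 4*54)/(61 + 54))) = 90744/(((-375 + 25 - 216)/115)) = 90744/(((1/115)*(-566))) = 90744/(-566/115) = 90744*(-115/566) = -5217780/283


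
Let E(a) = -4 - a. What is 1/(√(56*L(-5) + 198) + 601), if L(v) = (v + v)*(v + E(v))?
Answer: 601/358763 - √2438/358763 ≈ 0.0015376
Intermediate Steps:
L(v) = -8*v (L(v) = (v + v)*(v + (-4 - v)) = (2*v)*(-4) = -8*v)
1/(√(56*L(-5) + 198) + 601) = 1/(√(56*(-8*(-5)) + 198) + 601) = 1/(√(56*40 + 198) + 601) = 1/(√(2240 + 198) + 601) = 1/(√2438 + 601) = 1/(601 + √2438)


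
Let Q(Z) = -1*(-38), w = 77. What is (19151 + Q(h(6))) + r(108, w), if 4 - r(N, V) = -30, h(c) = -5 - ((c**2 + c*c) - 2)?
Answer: 19223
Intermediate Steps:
h(c) = -3 - 2*c**2 (h(c) = -5 - ((c**2 + c**2) - 2) = -5 - (2*c**2 - 2) = -5 - (-2 + 2*c**2) = -5 + (2 - 2*c**2) = -3 - 2*c**2)
r(N, V) = 34 (r(N, V) = 4 - 1*(-30) = 4 + 30 = 34)
Q(Z) = 38
(19151 + Q(h(6))) + r(108, w) = (19151 + 38) + 34 = 19189 + 34 = 19223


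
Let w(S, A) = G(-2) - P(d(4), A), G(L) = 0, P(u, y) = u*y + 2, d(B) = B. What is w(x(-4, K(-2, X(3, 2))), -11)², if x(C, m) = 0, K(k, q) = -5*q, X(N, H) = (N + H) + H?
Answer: 1764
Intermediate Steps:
P(u, y) = 2 + u*y
X(N, H) = N + 2*H (X(N, H) = (H + N) + H = N + 2*H)
w(S, A) = -2 - 4*A (w(S, A) = 0 - (2 + 4*A) = 0 + (-2 - 4*A) = -2 - 4*A)
w(x(-4, K(-2, X(3, 2))), -11)² = (-2 - 4*(-11))² = (-2 + 44)² = 42² = 1764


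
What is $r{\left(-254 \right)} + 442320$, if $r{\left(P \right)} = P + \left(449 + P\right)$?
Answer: $442261$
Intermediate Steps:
$r{\left(P \right)} = 449 + 2 P$
$r{\left(-254 \right)} + 442320 = \left(449 + 2 \left(-254\right)\right) + 442320 = \left(449 - 508\right) + 442320 = -59 + 442320 = 442261$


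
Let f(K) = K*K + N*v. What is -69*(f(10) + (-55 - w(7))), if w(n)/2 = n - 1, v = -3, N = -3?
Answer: -2898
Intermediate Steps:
w(n) = -2 + 2*n (w(n) = 2*(n - 1) = 2*(-1 + n) = -2 + 2*n)
f(K) = 9 + K² (f(K) = K*K - 3*(-3) = K² + 9 = 9 + K²)
-69*(f(10) + (-55 - w(7))) = -69*((9 + 10²) + (-55 - (-2 + 2*7))) = -69*((9 + 100) + (-55 - (-2 + 14))) = -69*(109 + (-55 - 1*12)) = -69*(109 + (-55 - 12)) = -69*(109 - 67) = -69*42 = -2898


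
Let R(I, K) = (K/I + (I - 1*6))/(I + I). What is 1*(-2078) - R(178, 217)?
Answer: -131709537/63368 ≈ -2078.5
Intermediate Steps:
R(I, K) = (-6 + I + K/I)/(2*I) (R(I, K) = (K/I + (I - 6))/((2*I)) = (K/I + (-6 + I))*(1/(2*I)) = (-6 + I + K/I)*(1/(2*I)) = (-6 + I + K/I)/(2*I))
1*(-2078) - R(178, 217) = 1*(-2078) - (217 + 178² - 6*178)/(2*178²) = -2078 - (217 + 31684 - 1068)/(2*31684) = -2078 - 30833/(2*31684) = -2078 - 1*30833/63368 = -2078 - 30833/63368 = -131709537/63368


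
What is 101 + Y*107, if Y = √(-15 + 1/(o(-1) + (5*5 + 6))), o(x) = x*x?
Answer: 101 + 107*I*√958/8 ≈ 101.0 + 413.98*I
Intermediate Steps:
o(x) = x²
Y = I*√958/8 (Y = √(-15 + 1/((-1)² + (5*5 + 6))) = √(-15 + 1/(1 + (25 + 6))) = √(-15 + 1/(1 + 31)) = √(-15 + 1/32) = √(-479/32) = I*√958/8 ≈ 3.8689*I)
101 + Y*107 = 101 + (I*√958/8)*107 = 101 + 107*I*√958/8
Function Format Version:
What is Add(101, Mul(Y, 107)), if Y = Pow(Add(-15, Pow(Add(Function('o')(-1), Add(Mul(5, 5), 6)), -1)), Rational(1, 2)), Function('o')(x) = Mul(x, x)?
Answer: Add(101, Mul(Rational(107, 8), I, Pow(958, Rational(1, 2)))) ≈ Add(101.00, Mul(413.98, I))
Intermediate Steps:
Function('o')(x) = Pow(x, 2)
Y = Mul(Rational(1, 8), I, Pow(958, Rational(1, 2))) (Y = Pow(Add(-15, Pow(Add(Pow(-1, 2), Add(Mul(5, 5), 6)), -1)), Rational(1, 2)) = Pow(Add(-15, Pow(Add(1, Add(25, 6)), -1)), Rational(1, 2)) = Pow(Add(-15, Pow(Add(1, 31), -1)), Rational(1, 2)) = Pow(Add(-15, Pow(32, -1)), Rational(1, 2)) = Pow(Add(-15, Rational(1, 32)), Rational(1, 2)) = Pow(Rational(-479, 32), Rational(1, 2)) = Mul(Rational(1, 8), I, Pow(958, Rational(1, 2))) ≈ Mul(3.8689, I))
Add(101, Mul(Y, 107)) = Add(101, Mul(Mul(Rational(1, 8), I, Pow(958, Rational(1, 2))), 107)) = Add(101, Mul(Rational(107, 8), I, Pow(958, Rational(1, 2))))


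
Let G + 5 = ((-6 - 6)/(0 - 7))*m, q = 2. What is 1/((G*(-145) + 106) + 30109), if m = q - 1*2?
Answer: 1/30940 ≈ 3.2321e-5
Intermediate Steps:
m = 0 (m = 2 - 1*2 = 2 - 2 = 0)
G = -5 (G = -5 + ((-6 - 6)/(0 - 7))*0 = -5 - 12/(-7)*0 = -5 - 12*(-1/7)*0 = -5 + (12/7)*0 = -5 + 0 = -5)
1/((G*(-145) + 106) + 30109) = 1/((-5*(-145) + 106) + 30109) = 1/((725 + 106) + 30109) = 1/(831 + 30109) = 1/30940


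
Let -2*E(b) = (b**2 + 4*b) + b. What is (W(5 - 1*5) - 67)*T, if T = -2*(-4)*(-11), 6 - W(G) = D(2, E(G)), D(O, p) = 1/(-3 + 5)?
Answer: 5412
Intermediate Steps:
E(b) = -5*b/2 - b**2/2 (E(b) = -((b**2 + 4*b) + b)/2 = -(b**2 + 5*b)/2 = -5*b/2 - b**2/2)
D(O, p) = 1/2
W(G) = 11/2 (W(G) = 6 - 1*1/2 = 6 - 1/2 = 11/2)
T = -88 (T = 8*(-11) = -88)
(W(5 - 1*5) - 67)*T = (11/2 - 67)*(-88) = -123/2*(-88) = 5412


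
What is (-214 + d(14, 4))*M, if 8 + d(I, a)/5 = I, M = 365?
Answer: -67160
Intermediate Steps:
d(I, a) = -40 + 5*I
(-214 + d(14, 4))*M = (-214 + (-40 + 5*14))*365 = (-214 + (-40 + 70))*365 = (-214 + 30)*365 = -184*365 = -67160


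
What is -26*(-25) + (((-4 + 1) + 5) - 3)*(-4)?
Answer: 654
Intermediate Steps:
-26*(-25) + (((-4 + 1) + 5) - 3)*(-4) = 650 + ((-3 + 5) - 3)*(-4) = 650 + (2 - 3)*(-4) = 650 - 1*(-4) = 650 + 4 = 654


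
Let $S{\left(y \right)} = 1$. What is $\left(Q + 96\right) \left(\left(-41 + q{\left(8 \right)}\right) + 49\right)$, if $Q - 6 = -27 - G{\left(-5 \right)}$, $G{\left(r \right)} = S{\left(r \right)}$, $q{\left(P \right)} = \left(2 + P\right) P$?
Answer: $6512$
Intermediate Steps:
$q{\left(P \right)} = P \left(2 + P\right)$
$G{\left(r \right)} = 1$
$Q = -22$ ($Q = 6 - 28 = -22$)
$\left(Q + 96\right) \left(\left(-41 + q{\left(8 \right)}\right) + 49\right) = \left(-22 + 96\right) \left(\left(-41 + 8 \left(2 + 8\right)\right) + 49\right) = 74 \left(\left(-41 + 8 \cdot 10\right) + 49\right) = 74 \left(\left(-41 + 80\right) + 49\right) = 74 \left(39 + 49\right) = 74 \cdot 88 = 6512$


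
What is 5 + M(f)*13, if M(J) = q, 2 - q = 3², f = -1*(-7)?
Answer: -86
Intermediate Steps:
f = 7
q = -7 (q = 2 - 1*3² = 2 - 1*9 = 2 - 9 = -7)
M(J) = -7
5 + M(f)*13 = 5 - 7*13 = 5 - 91 = -86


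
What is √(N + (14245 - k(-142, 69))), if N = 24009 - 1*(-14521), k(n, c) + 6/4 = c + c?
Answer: √210554/2 ≈ 229.43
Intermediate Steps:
k(n, c) = -3/2 + 2*c (k(n, c) = -3/2 + (c + c) = -3/2 + 2*c)
N = 38530 (N = 24009 + 14521 = 38530)
√(N + (14245 - k(-142, 69))) = √(38530 + (14245 - (-3/2 + 2*69))) = √(38530 + (14245 - (-3/2 + 138))) = √(38530 + (14245 - 1*273/2)) = √(38530 + (14245 - 273/2)) = √(38530 + 28217/2) = √(105277/2) = √210554/2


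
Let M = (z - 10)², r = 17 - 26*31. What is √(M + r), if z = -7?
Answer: 10*I*√5 ≈ 22.361*I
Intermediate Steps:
r = -789 (r = 17 - 806 = -789)
M = 289 (M = (-7 - 10)² = (-17)² = 289)
√(M + r) = √(289 - 789) = √(-500) = 10*I*√5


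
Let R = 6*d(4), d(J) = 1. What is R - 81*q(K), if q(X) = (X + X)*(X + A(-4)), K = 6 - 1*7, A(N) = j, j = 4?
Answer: 492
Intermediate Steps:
A(N) = 4
K = -1 (K = 6 - 7 = -1)
q(X) = 2*X*(4 + X) (q(X) = (X + X)*(X + 4) = (2*X)*(4 + X) = 2*X*(4 + X))
R = 6 (R = 6*1 = 6)
R - 81*q(K) = 6 - 162*(-1)*(4 - 1) = 6 - 162*(-1)*3 = 6 - 81*(-6) = 6 + 486 = 492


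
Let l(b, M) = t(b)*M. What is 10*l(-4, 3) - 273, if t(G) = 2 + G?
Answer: -333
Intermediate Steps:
l(b, M) = M*(2 + b) (l(b, M) = (2 + b)*M = M*(2 + b))
10*l(-4, 3) - 273 = 10*(3*(2 - 4)) - 273 = 10*(3*(-2)) - 273 = 10*(-6) - 273 = -60 - 273 = -333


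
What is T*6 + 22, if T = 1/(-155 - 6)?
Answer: 3536/161 ≈ 21.963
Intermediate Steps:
T = -1/161 (T = 1/(-161) = -1/161 ≈ -0.0062112)
T*6 + 22 = -1/161*6 + 22 = -6/161 + 22 = 3536/161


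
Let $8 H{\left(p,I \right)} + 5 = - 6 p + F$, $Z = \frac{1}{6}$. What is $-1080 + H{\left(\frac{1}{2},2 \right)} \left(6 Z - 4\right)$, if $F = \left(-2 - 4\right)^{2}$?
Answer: $- \frac{2181}{2} \approx -1090.5$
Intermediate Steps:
$Z = \frac{1}{6} \approx 0.16667$
$F = 36$ ($F = \left(-6\right)^{2} = 36$)
$H{\left(p,I \right)} = \frac{31}{8} - \frac{3 p}{4}$ ($H{\left(p,I \right)} = - \frac{5}{8} + \frac{- 6 p + 36}{8} = - \frac{5}{8} + \frac{36 - 6 p}{8} = - \frac{5}{8} - \left(- \frac{9}{2} + \frac{3 p}{4}\right) = \frac{31}{8} - \frac{3 p}{4}$)
$-1080 + H{\left(\frac{1}{2},2 \right)} \left(6 Z - 4\right) = -1080 + \left(\frac{31}{8} - \frac{3}{4 \cdot 2}\right) \left(6 \cdot \frac{1}{6} - 4\right) = -1080 + \left(\frac{31}{8} - \frac{3}{8}\right) \left(1 - 4\right) = -1080 + \left(\frac{31}{8} - \frac{3}{8}\right) \left(-3\right) = -1080 + \frac{7}{2} \left(-3\right) = -1080 - \frac{21}{2} = - \frac{2181}{2}$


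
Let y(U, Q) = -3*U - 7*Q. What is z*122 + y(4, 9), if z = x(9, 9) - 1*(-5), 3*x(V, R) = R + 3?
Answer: 1023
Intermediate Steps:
x(V, R) = 1 + R/3 (x(V, R) = (R + 3)/3 = (3 + R)/3 = 1 + R/3)
z = 9 (z = (1 + (1/3)*9) - 1*(-5) = (1 + 3) + 5 = 4 + 5 = 9)
y(U, Q) = -7*Q - 3*U
z*122 + y(4, 9) = 9*122 + (-7*9 - 3*4) = 1098 + (-63 - 12) = 1098 - 75 = 1023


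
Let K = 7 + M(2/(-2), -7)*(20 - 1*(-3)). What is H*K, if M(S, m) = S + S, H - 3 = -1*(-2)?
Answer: -195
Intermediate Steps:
H = 5 (H = 3 - 1*(-2) = 3 + 2 = 5)
M(S, m) = 2*S
K = -39 (K = 7 + (2*(2/(-2)))*(20 - 1*(-3)) = 7 + (2*(2*(-½)))*(20 + 3) = 7 + (2*(-1))*23 = 7 - 2*23 = 7 - 46 = -39)
H*K = 5*(-39) = -195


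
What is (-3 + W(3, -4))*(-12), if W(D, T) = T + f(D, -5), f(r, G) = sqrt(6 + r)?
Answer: 48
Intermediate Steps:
W(D, T) = T + sqrt(6 + D)
(-3 + W(3, -4))*(-12) = (-3 + (-4 + sqrt(6 + 3)))*(-12) = (-3 + (-4 + sqrt(9)))*(-12) = (-3 + (-4 + 3))*(-12) = (-3 - 1)*(-12) = -4*(-12) = 48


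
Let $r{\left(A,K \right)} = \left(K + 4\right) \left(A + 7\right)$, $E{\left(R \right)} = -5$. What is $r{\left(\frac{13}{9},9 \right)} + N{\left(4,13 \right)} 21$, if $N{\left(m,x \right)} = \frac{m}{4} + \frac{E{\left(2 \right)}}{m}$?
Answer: $\frac{3763}{36} \approx 104.53$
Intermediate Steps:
$N{\left(m,x \right)} = - \frac{5}{m} + \frac{m}{4}$ ($N{\left(m,x \right)} = \frac{m}{4} - \frac{5}{m} = - \frac{5}{m} + \frac{m}{4}$)
$r{\left(A,K \right)} = \left(4 + K\right) \left(7 + A\right)$
$r{\left(\frac{13}{9},9 \right)} + N{\left(4,13 \right)} 21 = \left(28 + 4 \cdot \frac{13}{9} + 7 \cdot 9 + \frac{13}{9} \cdot 9\right) + \left(- \frac{5}{4} + \frac{1}{4} \cdot 4\right) 21 = \left(28 + 4 \cdot 13 \cdot \frac{1}{9} + 63 + 13 \cdot \frac{1}{9} \cdot 9\right) + \left(\left(-5\right) \frac{1}{4} + 1\right) 21 = \left(28 + 4 \cdot \frac{13}{9} + 63 + \frac{13}{9} \cdot 9\right) + \left(- \frac{5}{4} + 1\right) 21 = \left(28 + \frac{52}{9} + 63 + 13\right) - \frac{21}{4} = \frac{988}{9} - \frac{21}{4} = \frac{3763}{36}$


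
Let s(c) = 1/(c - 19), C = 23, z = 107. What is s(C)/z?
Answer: 1/428 ≈ 0.0023364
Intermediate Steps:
s(c) = 1/(-19 + c)
s(C)/z = 1/((-19 + 23)*107) = (1/107)/4 = (¼)*(1/107) = 1/428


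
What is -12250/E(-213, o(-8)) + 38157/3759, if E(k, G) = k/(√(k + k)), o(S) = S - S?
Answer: 1817/179 + 12250*I*√426/213 ≈ 10.151 + 1187.0*I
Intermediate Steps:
o(S) = 0
E(k, G) = √2*√k/2 (E(k, G) = k/(√(2*k)) = k/((√2*√k)) = k*(√2/(2*√k)) = √2*√k/2)
-12250/E(-213, o(-8)) + 38157/3759 = -12250*(-I*√426/213) + 38157/3759 = -12250*(-I*√426/213) + 38157*(1/3759) = -12250*(-I*√426/213) + 1817/179 = -(-12250)*I*√426/213 + 1817/179 = 12250*I*√426/213 + 1817/179 = 1817/179 + 12250*I*√426/213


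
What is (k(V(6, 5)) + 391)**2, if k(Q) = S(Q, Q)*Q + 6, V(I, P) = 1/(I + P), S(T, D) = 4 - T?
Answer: 2311686400/14641 ≈ 1.5789e+5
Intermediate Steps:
k(Q) = 6 + Q*(4 - Q) (k(Q) = (4 - Q)*Q + 6 = Q*(4 - Q) + 6 = 6 + Q*(4 - Q))
(k(V(6, 5)) + 391)**2 = ((6 - (-4 + 1/(6 + 5))/(6 + 5)) + 391)**2 = ((6 - 1*(-4 + 1/11)/11) + 391)**2 = ((6 - 1*1/11*(-4 + 1/11)) + 391)**2 = ((6 - 1*1/11*(-43/11)) + 391)**2 = ((6 + 43/121) + 391)**2 = (769/121 + 391)**2 = (48080/121)**2 = 2311686400/14641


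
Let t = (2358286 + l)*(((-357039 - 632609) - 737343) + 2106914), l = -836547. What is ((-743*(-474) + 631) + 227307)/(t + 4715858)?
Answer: 116024/115629672391 ≈ 1.0034e-6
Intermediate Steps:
t = 578143646097 (t = (2358286 - 836547)*(((-357039 - 632609) - 737343) + 2106914) = 1521739*((-989648 - 737343) + 2106914) = 1521739*(-1726991 + 2106914) = 1521739*379923 = 578143646097)
((-743*(-474) + 631) + 227307)/(t + 4715858) = ((-743*(-474) + 631) + 227307)/(578143646097 + 4715858) = ((352182 + 631) + 227307)/578148361955 = (352813 + 227307)*(1/578148361955) = 580120*(1/578148361955) = 116024/115629672391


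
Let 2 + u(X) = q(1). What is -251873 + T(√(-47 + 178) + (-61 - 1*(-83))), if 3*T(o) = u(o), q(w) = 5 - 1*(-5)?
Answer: -755611/3 ≈ -2.5187e+5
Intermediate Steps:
q(w) = 10 (q(w) = 5 + 5 = 10)
u(X) = 8 (u(X) = -2 + 10 = 8)
T(o) = 8/3 (T(o) = (⅓)*8 = 8/3)
-251873 + T(√(-47 + 178) + (-61 - 1*(-83))) = -251873 + 8/3 = -755611/3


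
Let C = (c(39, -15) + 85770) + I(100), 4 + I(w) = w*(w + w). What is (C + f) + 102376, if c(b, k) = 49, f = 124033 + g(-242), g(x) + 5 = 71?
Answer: 332290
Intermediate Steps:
g(x) = 66 (g(x) = -5 + 71 = 66)
I(w) = -4 + 2*w² (I(w) = -4 + w*(w + w) = -4 + w*(2*w) = -4 + 2*w²)
f = 124099 (f = 124033 + 66 = 124099)
C = 105815 (C = (49 + 85770) + (-4 + 2*100²) = 85819 + (-4 + 2*10000) = 85819 + (-4 + 20000) = 85819 + 19996 = 105815)
(C + f) + 102376 = (105815 + 124099) + 102376 = 229914 + 102376 = 332290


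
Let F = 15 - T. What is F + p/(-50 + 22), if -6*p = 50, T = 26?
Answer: -899/84 ≈ -10.702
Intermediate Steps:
p = -25/3 (p = -⅙*50 = -25/3 ≈ -8.3333)
F = -11 (F = 15 - 1*26 = 15 - 26 = -11)
F + p/(-50 + 22) = -11 - 25/(3*(-50 + 22)) = -11 - 25/3/(-28) = -11 - 25/3*(-1/28) = -11 + 25/84 = -899/84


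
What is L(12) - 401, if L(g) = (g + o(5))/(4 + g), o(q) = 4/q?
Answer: -2001/5 ≈ -400.20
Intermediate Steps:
L(g) = (4/5 + g)/(4 + g) (L(g) = (g + 4/5)/(4 + g) = (4/5 + g)/(4 + g))
L(12) - 401 = (4/5 + 12)/(4 + 12) - 401 = (64/5)/16 - 401 = (1/16)*(64/5) - 401 = 4/5 - 401 = -2001/5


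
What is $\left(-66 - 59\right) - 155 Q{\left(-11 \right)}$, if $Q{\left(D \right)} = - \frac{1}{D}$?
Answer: $- \frac{1530}{11} \approx -139.09$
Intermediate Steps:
$\left(-66 - 59\right) - 155 Q{\left(-11 \right)} = \left(-66 - 59\right) - 155 \left(- \frac{1}{-11}\right) = -125 - 155 \left(\left(-1\right) \left(- \frac{1}{11}\right)\right) = -125 - \frac{155}{11} = - \frac{1530}{11}$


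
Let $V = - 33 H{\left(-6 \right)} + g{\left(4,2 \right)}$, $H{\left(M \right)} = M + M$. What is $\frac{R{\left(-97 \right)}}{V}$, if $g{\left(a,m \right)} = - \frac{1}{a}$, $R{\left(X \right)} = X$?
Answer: $- \frac{388}{1583} \approx -0.2451$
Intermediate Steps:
$H{\left(M \right)} = 2 M$
$V = \frac{1583}{4}$ ($V = - 33 \cdot 2 \left(-6\right) - \frac{1}{4} = \left(-33\right) \left(-12\right) - \frac{1}{4} = 396 - \frac{1}{4} = \frac{1583}{4} \approx 395.75$)
$\frac{R{\left(-97 \right)}}{V} = - \frac{97}{\frac{1583}{4}} = \left(-97\right) \frac{4}{1583} = - \frac{388}{1583}$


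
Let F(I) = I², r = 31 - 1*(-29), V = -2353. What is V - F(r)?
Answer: -5953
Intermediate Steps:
r = 60 (r = 31 + 29 = 60)
V - F(r) = -2353 - 1*60² = -2353 - 1*3600 = -2353 - 3600 = -5953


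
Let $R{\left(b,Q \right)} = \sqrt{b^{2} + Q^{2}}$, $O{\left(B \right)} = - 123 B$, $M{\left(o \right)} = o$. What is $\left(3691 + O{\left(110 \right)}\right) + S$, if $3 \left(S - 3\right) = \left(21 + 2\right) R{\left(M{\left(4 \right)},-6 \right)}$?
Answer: $-9836 + \frac{46 \sqrt{13}}{3} \approx -9780.7$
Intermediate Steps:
$R{\left(b,Q \right)} = \sqrt{Q^{2} + b^{2}}$
$S = 3 + \frac{46 \sqrt{13}}{3}$ ($S = 3 + \frac{\left(21 + 2\right) \sqrt{\left(-6\right)^{2} + 4^{2}}}{3} = 3 + \frac{23 \sqrt{36 + 16}}{3} = 3 + \frac{23 \sqrt{52}}{3} = 3 + \frac{23 \cdot 2 \sqrt{13}}{3} = 3 + \frac{46 \sqrt{13}}{3} \approx 58.285$)
$\left(3691 + O{\left(110 \right)}\right) + S = \left(3691 - 13530\right) + \left(3 + \frac{46 \sqrt{13}}{3}\right) = -9839 + \left(3 + \frac{46 \sqrt{13}}{3}\right) = -9836 + \frac{46 \sqrt{13}}{3}$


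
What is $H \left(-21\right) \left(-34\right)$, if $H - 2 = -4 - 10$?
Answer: $-8568$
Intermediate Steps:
$H = -12$ ($H = 2 - 14 = -12$)
$H \left(-21\right) \left(-34\right) = \left(-12\right) \left(-21\right) \left(-34\right) = 252 \left(-34\right) = -8568$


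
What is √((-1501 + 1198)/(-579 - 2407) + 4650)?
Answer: √41461216158/2986 ≈ 68.192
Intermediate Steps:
√((-1501 + 1198)/(-579 - 2407) + 4650) = √(-303/(-2986) + 4650) = √(-303*(-1/2986) + 4650) = √(303/2986 + 4650) = √(13885203/2986) = √41461216158/2986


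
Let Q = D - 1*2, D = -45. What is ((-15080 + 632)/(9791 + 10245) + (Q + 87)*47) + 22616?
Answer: 122696852/5009 ≈ 24495.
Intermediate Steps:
Q = -47 (Q = -45 - 1*2 = -45 - 2 = -47)
((-15080 + 632)/(9791 + 10245) + (Q + 87)*47) + 22616 = ((-15080 + 632)/(9791 + 10245) + (-47 + 87)*47) + 22616 = (-14448/20036 + 40*47) + 22616 = (-14448*1/20036 + 1880) + 22616 = (-3612/5009 + 1880) + 22616 = 9413308/5009 + 22616 = 122696852/5009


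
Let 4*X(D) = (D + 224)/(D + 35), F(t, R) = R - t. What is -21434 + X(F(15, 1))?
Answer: -42863/2 ≈ -21432.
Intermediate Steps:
X(D) = (224 + D)/(4*(35 + D)) (X(D) = ((D + 224)/(D + 35))/4 = ((224 + D)/(35 + D))/4 = (224 + D)/(4*(35 + D)))
-21434 + X(F(15, 1)) = -21434 + (224 + (1 - 1*15))/(4*(35 + (1 - 1*15))) = -21434 + (224 + (1 - 15))/(4*(35 + (1 - 15))) = -21434 + (224 - 14)/(4*(35 - 14)) = -21434 + (¼)*210/21 = -21434 + (¼)*(1/21)*210 = -21434 + 5/2 = -42863/2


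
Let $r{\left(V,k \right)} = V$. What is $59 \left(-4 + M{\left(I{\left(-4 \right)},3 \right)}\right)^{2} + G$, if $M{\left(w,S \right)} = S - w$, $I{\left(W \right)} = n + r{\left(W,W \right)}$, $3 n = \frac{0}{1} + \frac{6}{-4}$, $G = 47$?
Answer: $\frac{3079}{4} \approx 769.75$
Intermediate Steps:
$n = - \frac{1}{2}$ ($n = \frac{\frac{0}{1} + \frac{6}{-4}}{3} = \frac{0 \cdot 1 + 6 \left(- \frac{1}{4}\right)}{3} = \frac{0 - \frac{3}{2}}{3} = \frac{1}{3} \left(- \frac{3}{2}\right) = - \frac{1}{2} \approx -0.5$)
$I{\left(W \right)} = - \frac{1}{2} + W$
$59 \left(-4 + M{\left(I{\left(-4 \right)},3 \right)}\right)^{2} + G = 59 \left(-4 + \left(3 - \left(- \frac{1}{2} - 4\right)\right)\right)^{2} + 47 = 59 \left(-4 + \left(3 - - \frac{9}{2}\right)\right)^{2} + 47 = 59 \left(-4 + \left(3 + \frac{9}{2}\right)\right)^{2} + 47 = 59 \left(-4 + \frac{15}{2}\right)^{2} + 47 = 59 \left(\frac{7}{2}\right)^{2} + 47 = 59 \cdot \frac{49}{4} + 47 = \frac{2891}{4} + 47 = \frac{3079}{4}$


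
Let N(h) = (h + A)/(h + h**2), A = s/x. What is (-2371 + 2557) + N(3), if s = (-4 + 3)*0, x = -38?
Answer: 745/4 ≈ 186.25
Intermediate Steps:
s = 0 (s = -1*0 = 0)
A = 0 (A = 0/(-38) = 0*(-1/38) = 0)
N(h) = h/(h + h**2) (N(h) = (h + 0)/(h + h**2) = h/(h + h**2))
(-2371 + 2557) + N(3) = (-2371 + 2557) + 1/(1 + 3) = 186 + 1/4 = 745/4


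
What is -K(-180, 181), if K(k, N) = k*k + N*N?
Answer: -65161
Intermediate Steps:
K(k, N) = N² + k² (K(k, N) = k² + N² = N² + k²)
-K(-180, 181) = -(181² + (-180)²) = -(32761 + 32400) = -1*65161 = -65161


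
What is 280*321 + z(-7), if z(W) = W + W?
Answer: 89866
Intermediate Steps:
z(W) = 2*W
280*321 + z(-7) = 280*321 + 2*(-7) = 89880 - 14 = 89866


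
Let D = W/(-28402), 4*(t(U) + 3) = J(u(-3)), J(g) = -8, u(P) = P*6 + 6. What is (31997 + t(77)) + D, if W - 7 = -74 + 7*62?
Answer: 908636417/28402 ≈ 31992.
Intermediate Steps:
u(P) = 6 + 6*P (u(P) = 6*P + 6 = 6 + 6*P)
W = 367 (W = 7 + (-74 + 7*62) = 7 + (-74 + 434) = 7 + 360 = 367)
t(U) = -5 (t(U) = -3 + (1/4)*(-8) = -3 - 2 = -5)
D = -367/28402 (D = 367/(-28402) = 367*(-1/28402) = -367/28402 ≈ -0.012922)
(31997 + t(77)) + D = (31997 - 5) - 367/28402 = 31992 - 367/28402 = 908636417/28402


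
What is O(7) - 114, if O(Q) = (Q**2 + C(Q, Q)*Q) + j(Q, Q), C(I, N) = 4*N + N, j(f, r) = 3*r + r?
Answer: 208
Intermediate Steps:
j(f, r) = 4*r
C(I, N) = 5*N
O(Q) = 4*Q + 6*Q**2 (O(Q) = (Q**2 + (5*Q)*Q) + 4*Q = (Q**2 + 5*Q**2) + 4*Q = 6*Q**2 + 4*Q = 4*Q + 6*Q**2)
O(7) - 114 = 2*7*(2 + 3*7) - 114 = 2*7*(2 + 21) - 114 = 2*7*23 - 114 = 322 - 114 = 208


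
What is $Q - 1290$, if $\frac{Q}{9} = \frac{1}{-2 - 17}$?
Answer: $- \frac{24519}{19} \approx -1290.5$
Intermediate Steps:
$Q = - \frac{9}{19}$ ($Q = \frac{9}{-2 - 17} = \frac{9}{-19} = 9 \left(- \frac{1}{19}\right) = - \frac{9}{19} \approx -0.47368$)
$Q - 1290 = - \frac{9}{19} - 1290 = - \frac{24519}{19}$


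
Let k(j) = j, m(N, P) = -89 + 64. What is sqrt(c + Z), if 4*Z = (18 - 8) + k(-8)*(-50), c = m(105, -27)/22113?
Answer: sqrt(2475080790)/4914 ≈ 10.124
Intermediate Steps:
m(N, P) = -25
c = -25/22113 ≈ -0.0011306
Z = 205/2 (Z = ((18 - 8) - 8*(-50))/4 = (10 + 400)/4 = (1/4)*410 = 205/2 ≈ 102.50)
sqrt(c + Z) = sqrt(-25/22113 + 205/2) = sqrt(4533115/44226) = sqrt(2475080790)/4914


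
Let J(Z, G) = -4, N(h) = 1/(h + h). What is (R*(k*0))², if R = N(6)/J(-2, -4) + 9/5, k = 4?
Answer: 0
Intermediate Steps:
N(h) = 1/(2*h)
R = 427/240 (R = ((½)/6)/(-4) + 9/5 = ((½)*(⅙))*(-¼) + 9*(⅕) = (1/12)*(-¼) + 9/5 = -1/48 + 9/5 = 427/240 ≈ 1.7792)
(R*(k*0))² = (427*(4*0)/240)² = ((427/240)*0)² = 0² = 0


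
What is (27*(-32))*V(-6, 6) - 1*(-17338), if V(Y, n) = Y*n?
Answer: 48442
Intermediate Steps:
(27*(-32))*V(-6, 6) - 1*(-17338) = (27*(-32))*(-6*6) - 1*(-17338) = -864*(-36) + 17338 = 31104 + 17338 = 48442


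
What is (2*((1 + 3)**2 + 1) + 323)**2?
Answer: 127449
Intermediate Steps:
(2*((1 + 3)**2 + 1) + 323)**2 = (2*(4**2 + 1) + 323)**2 = (2*(16 + 1) + 323)**2 = (2*17 + 323)**2 = (34 + 323)**2 = 357**2 = 127449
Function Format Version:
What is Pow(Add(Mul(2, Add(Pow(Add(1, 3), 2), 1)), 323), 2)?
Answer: 127449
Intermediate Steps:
Pow(Add(Mul(2, Add(Pow(Add(1, 3), 2), 1)), 323), 2) = Pow(Add(Mul(2, Add(Pow(4, 2), 1)), 323), 2) = Pow(Add(Mul(2, Add(16, 1)), 323), 2) = Pow(Add(Mul(2, 17), 323), 2) = Pow(Add(34, 323), 2) = Pow(357, 2) = 127449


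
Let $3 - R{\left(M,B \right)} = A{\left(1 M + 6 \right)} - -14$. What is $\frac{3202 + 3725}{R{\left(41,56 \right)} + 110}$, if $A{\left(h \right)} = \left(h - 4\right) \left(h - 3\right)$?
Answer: $- \frac{6927}{1793} \approx -3.8634$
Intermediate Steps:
$A{\left(h \right)} = \left(-4 + h\right) \left(-3 + h\right)$
$R{\left(M,B \right)} = 19 - \left(6 + M\right)^{2} + 7 M$ ($R{\left(M,B \right)} = 3 - \left(\left(12 + \left(1 M + 6\right)^{2} - 7 \left(1 M + 6\right)\right) - -14\right) = 3 - \left(\left(12 + \left(M + 6\right)^{2} - 7 \left(M + 6\right)\right) + 14\right) = 3 - \left(\left(12 + \left(6 + M\right)^{2} - 7 \left(6 + M\right)\right) + 14\right) = 3 - \left(\left(12 + \left(6 + M\right)^{2} - \left(42 + 7 M\right)\right) + 14\right) = 3 - \left(\left(-30 + \left(6 + M\right)^{2} - 7 M\right) + 14\right) = 3 - \left(-16 + \left(6 + M\right)^{2} - 7 M\right) = 3 + \left(16 - \left(6 + M\right)^{2} + 7 M\right) = 19 - \left(6 + M\right)^{2} + 7 M$)
$\frac{3202 + 3725}{R{\left(41,56 \right)} + 110} = \frac{3202 + 3725}{\left(19 - \left(6 + 41\right)^{2} + 7 \cdot 41\right) + 110} = \frac{6927}{\left(19 - 47^{2} + 287\right) + 110} = \frac{6927}{\left(19 - 2209 + 287\right) + 110} = \frac{6927}{-1903 + 110} = \frac{6927}{-1793} = 6927 \left(- \frac{1}{1793}\right) = - \frac{6927}{1793}$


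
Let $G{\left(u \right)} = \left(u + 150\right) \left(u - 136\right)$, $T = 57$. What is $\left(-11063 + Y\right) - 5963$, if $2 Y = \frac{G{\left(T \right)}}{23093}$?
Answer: $- \frac{786379189}{46186} \approx -17026.0$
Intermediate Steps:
$G{\left(u \right)} = \left(-136 + u\right) \left(150 + u\right)$ ($G{\left(u \right)} = \left(150 + u\right) \left(-136 + u\right) = \left(-136 + u\right) \left(150 + u\right)$)
$Y = - \frac{16353}{46186}$ ($Y = \frac{\left(-20400 + 57^{2} + 14 \cdot 57\right) \frac{1}{23093}}{2} = \frac{\left(-20400 + 3249 + 798\right) \frac{1}{23093}}{2} = \frac{\left(-16353\right) \frac{1}{23093}}{2} = \frac{1}{2} \left(- \frac{16353}{23093}\right) = - \frac{16353}{46186} \approx -0.35407$)
$\left(-11063 + Y\right) - 5963 = \left(-11063 - \frac{16353}{46186}\right) - 5963 = - \frac{510972071}{46186} - 5963 = - \frac{786379189}{46186}$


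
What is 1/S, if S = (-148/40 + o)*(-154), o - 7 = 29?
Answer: -5/24871 ≈ -0.00020104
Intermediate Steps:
o = 36 (o = 7 + 29 = 36)
S = -24871/5 (S = (-148/40 + 36)*(-154) = (-148*1/40 + 36)*(-154) = (-37/10 + 36)*(-154) = (323/10)*(-154) = -24871/5 ≈ -4974.2)
1/S = 1/(-24871/5) = -5/24871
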